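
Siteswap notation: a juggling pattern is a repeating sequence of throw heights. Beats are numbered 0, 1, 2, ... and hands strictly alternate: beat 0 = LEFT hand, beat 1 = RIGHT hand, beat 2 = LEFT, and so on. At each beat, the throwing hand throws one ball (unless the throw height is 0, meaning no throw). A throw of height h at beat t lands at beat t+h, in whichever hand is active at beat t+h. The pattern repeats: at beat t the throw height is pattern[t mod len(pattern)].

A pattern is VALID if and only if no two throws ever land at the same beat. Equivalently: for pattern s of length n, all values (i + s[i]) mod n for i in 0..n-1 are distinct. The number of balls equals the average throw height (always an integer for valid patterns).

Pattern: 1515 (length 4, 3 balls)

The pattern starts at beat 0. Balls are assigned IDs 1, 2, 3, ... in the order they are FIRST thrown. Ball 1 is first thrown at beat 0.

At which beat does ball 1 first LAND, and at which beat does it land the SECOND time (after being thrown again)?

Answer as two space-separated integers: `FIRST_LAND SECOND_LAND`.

Answer: 1 6

Derivation:
Beat 0 (L): throw ball1 h=1 -> lands@1:R; in-air after throw: [b1@1:R]
Beat 1 (R): throw ball1 h=5 -> lands@6:L; in-air after throw: [b1@6:L]
Beat 2 (L): throw ball2 h=1 -> lands@3:R; in-air after throw: [b2@3:R b1@6:L]
Beat 3 (R): throw ball2 h=5 -> lands@8:L; in-air after throw: [b1@6:L b2@8:L]
Beat 4 (L): throw ball3 h=1 -> lands@5:R; in-air after throw: [b3@5:R b1@6:L b2@8:L]
Beat 5 (R): throw ball3 h=5 -> lands@10:L; in-air after throw: [b1@6:L b2@8:L b3@10:L]
Beat 6 (L): throw ball1 h=1 -> lands@7:R; in-air after throw: [b1@7:R b2@8:L b3@10:L]
Ball 1: thrown@0 h=1 -> first land @1; rethrown@1 h=5 -> second land @6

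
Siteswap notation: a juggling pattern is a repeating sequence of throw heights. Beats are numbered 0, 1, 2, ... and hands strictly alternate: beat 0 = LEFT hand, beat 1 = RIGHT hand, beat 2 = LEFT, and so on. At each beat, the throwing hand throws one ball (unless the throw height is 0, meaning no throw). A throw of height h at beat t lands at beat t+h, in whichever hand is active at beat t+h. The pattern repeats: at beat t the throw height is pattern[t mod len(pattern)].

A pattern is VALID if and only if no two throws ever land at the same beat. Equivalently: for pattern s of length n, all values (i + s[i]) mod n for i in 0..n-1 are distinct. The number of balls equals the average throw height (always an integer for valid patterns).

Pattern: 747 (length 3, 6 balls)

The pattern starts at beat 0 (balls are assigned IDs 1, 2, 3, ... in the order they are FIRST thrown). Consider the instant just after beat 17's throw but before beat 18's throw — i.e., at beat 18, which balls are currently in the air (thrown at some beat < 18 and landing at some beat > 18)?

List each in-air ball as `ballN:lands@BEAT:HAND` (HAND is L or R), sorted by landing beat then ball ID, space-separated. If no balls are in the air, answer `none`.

Beat 0 (L): throw ball1 h=7 -> lands@7:R; in-air after throw: [b1@7:R]
Beat 1 (R): throw ball2 h=4 -> lands@5:R; in-air after throw: [b2@5:R b1@7:R]
Beat 2 (L): throw ball3 h=7 -> lands@9:R; in-air after throw: [b2@5:R b1@7:R b3@9:R]
Beat 3 (R): throw ball4 h=7 -> lands@10:L; in-air after throw: [b2@5:R b1@7:R b3@9:R b4@10:L]
Beat 4 (L): throw ball5 h=4 -> lands@8:L; in-air after throw: [b2@5:R b1@7:R b5@8:L b3@9:R b4@10:L]
Beat 5 (R): throw ball2 h=7 -> lands@12:L; in-air after throw: [b1@7:R b5@8:L b3@9:R b4@10:L b2@12:L]
Beat 6 (L): throw ball6 h=7 -> lands@13:R; in-air after throw: [b1@7:R b5@8:L b3@9:R b4@10:L b2@12:L b6@13:R]
Beat 7 (R): throw ball1 h=4 -> lands@11:R; in-air after throw: [b5@8:L b3@9:R b4@10:L b1@11:R b2@12:L b6@13:R]
Beat 8 (L): throw ball5 h=7 -> lands@15:R; in-air after throw: [b3@9:R b4@10:L b1@11:R b2@12:L b6@13:R b5@15:R]
Beat 9 (R): throw ball3 h=7 -> lands@16:L; in-air after throw: [b4@10:L b1@11:R b2@12:L b6@13:R b5@15:R b3@16:L]
Beat 10 (L): throw ball4 h=4 -> lands@14:L; in-air after throw: [b1@11:R b2@12:L b6@13:R b4@14:L b5@15:R b3@16:L]
Beat 11 (R): throw ball1 h=7 -> lands@18:L; in-air after throw: [b2@12:L b6@13:R b4@14:L b5@15:R b3@16:L b1@18:L]
Beat 12 (L): throw ball2 h=7 -> lands@19:R; in-air after throw: [b6@13:R b4@14:L b5@15:R b3@16:L b1@18:L b2@19:R]
Beat 13 (R): throw ball6 h=4 -> lands@17:R; in-air after throw: [b4@14:L b5@15:R b3@16:L b6@17:R b1@18:L b2@19:R]
Beat 14 (L): throw ball4 h=7 -> lands@21:R; in-air after throw: [b5@15:R b3@16:L b6@17:R b1@18:L b2@19:R b4@21:R]
Beat 15 (R): throw ball5 h=7 -> lands@22:L; in-air after throw: [b3@16:L b6@17:R b1@18:L b2@19:R b4@21:R b5@22:L]
Beat 16 (L): throw ball3 h=4 -> lands@20:L; in-air after throw: [b6@17:R b1@18:L b2@19:R b3@20:L b4@21:R b5@22:L]
Beat 17 (R): throw ball6 h=7 -> lands@24:L; in-air after throw: [b1@18:L b2@19:R b3@20:L b4@21:R b5@22:L b6@24:L]
Beat 18 (L): throw ball1 h=7 -> lands@25:R; in-air after throw: [b2@19:R b3@20:L b4@21:R b5@22:L b6@24:L b1@25:R]

Answer: ball2:lands@19:R ball3:lands@20:L ball4:lands@21:R ball5:lands@22:L ball6:lands@24:L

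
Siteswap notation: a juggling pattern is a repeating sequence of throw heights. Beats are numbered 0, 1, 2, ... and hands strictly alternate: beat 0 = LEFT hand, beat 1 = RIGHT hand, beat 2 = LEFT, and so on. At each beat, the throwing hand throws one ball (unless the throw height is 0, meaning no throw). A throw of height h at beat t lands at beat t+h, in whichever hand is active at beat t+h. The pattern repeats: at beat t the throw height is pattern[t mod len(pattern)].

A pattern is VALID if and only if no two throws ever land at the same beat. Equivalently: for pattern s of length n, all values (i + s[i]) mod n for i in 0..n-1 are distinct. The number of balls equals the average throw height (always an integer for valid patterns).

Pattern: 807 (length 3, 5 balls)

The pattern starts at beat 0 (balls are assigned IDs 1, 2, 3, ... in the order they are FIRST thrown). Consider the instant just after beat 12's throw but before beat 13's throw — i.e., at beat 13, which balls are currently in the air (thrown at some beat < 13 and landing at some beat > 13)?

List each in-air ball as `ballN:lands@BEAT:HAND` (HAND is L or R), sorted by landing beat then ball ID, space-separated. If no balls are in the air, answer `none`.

Beat 0 (L): throw ball1 h=8 -> lands@8:L; in-air after throw: [b1@8:L]
Beat 2 (L): throw ball2 h=7 -> lands@9:R; in-air after throw: [b1@8:L b2@9:R]
Beat 3 (R): throw ball3 h=8 -> lands@11:R; in-air after throw: [b1@8:L b2@9:R b3@11:R]
Beat 5 (R): throw ball4 h=7 -> lands@12:L; in-air after throw: [b1@8:L b2@9:R b3@11:R b4@12:L]
Beat 6 (L): throw ball5 h=8 -> lands@14:L; in-air after throw: [b1@8:L b2@9:R b3@11:R b4@12:L b5@14:L]
Beat 8 (L): throw ball1 h=7 -> lands@15:R; in-air after throw: [b2@9:R b3@11:R b4@12:L b5@14:L b1@15:R]
Beat 9 (R): throw ball2 h=8 -> lands@17:R; in-air after throw: [b3@11:R b4@12:L b5@14:L b1@15:R b2@17:R]
Beat 11 (R): throw ball3 h=7 -> lands@18:L; in-air after throw: [b4@12:L b5@14:L b1@15:R b2@17:R b3@18:L]
Beat 12 (L): throw ball4 h=8 -> lands@20:L; in-air after throw: [b5@14:L b1@15:R b2@17:R b3@18:L b4@20:L]

Answer: ball5:lands@14:L ball1:lands@15:R ball2:lands@17:R ball3:lands@18:L ball4:lands@20:L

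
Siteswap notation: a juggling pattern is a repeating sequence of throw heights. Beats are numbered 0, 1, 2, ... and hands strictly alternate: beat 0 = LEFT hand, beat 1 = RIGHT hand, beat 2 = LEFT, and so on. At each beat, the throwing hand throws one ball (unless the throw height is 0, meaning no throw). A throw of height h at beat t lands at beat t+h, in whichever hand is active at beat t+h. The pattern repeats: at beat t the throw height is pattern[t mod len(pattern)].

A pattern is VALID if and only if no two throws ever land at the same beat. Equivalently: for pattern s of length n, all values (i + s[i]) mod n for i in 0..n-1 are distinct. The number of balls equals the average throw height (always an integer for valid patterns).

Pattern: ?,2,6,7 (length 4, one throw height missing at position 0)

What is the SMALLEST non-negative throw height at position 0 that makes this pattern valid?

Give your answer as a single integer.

i=0: s[i]=? (unknown)
i=1: (1 + 2) mod 4 = 3
i=2: (2 + 6) mod 4 = 0
i=3: (3 + 7) mod 4 = 2
Known residues: [0, 2, 3]; need a permutation of 0..3, so missing residue r = 1
Need (0 + s) mod 4 = 1; smallest s = (1 - 0) mod 4 = 1

Answer: 1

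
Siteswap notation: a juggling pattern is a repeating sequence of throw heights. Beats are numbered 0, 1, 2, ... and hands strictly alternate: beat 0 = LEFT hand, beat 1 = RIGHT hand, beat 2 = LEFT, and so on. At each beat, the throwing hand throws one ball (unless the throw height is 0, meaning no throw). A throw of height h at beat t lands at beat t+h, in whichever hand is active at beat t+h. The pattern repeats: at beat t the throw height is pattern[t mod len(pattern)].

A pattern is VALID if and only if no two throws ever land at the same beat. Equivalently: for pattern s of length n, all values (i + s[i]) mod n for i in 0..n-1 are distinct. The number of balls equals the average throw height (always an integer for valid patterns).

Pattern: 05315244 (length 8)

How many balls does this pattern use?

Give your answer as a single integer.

Answer: 3

Derivation:
Pattern = [0, 5, 3, 1, 5, 2, 4, 4], length n = 8
  position 0: throw height = 0, running sum = 0
  position 1: throw height = 5, running sum = 5
  position 2: throw height = 3, running sum = 8
  position 3: throw height = 1, running sum = 9
  position 4: throw height = 5, running sum = 14
  position 5: throw height = 2, running sum = 16
  position 6: throw height = 4, running sum = 20
  position 7: throw height = 4, running sum = 24
Total sum = 24; balls = sum / n = 24 / 8 = 3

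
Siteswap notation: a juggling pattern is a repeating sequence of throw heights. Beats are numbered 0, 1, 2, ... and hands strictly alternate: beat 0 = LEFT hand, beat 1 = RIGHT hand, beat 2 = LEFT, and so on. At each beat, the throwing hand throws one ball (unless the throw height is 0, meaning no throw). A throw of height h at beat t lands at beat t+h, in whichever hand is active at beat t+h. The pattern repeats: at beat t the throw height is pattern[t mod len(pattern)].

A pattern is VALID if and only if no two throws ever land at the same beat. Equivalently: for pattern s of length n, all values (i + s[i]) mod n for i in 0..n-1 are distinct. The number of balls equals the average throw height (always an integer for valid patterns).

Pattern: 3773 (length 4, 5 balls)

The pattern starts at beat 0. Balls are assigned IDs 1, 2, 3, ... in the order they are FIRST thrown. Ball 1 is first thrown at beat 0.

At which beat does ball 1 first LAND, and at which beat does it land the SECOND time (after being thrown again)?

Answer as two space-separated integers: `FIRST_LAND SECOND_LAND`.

Beat 0 (L): throw ball1 h=3 -> lands@3:R; in-air after throw: [b1@3:R]
Beat 1 (R): throw ball2 h=7 -> lands@8:L; in-air after throw: [b1@3:R b2@8:L]
Beat 2 (L): throw ball3 h=7 -> lands@9:R; in-air after throw: [b1@3:R b2@8:L b3@9:R]
Beat 3 (R): throw ball1 h=3 -> lands@6:L; in-air after throw: [b1@6:L b2@8:L b3@9:R]
Beat 4 (L): throw ball4 h=3 -> lands@7:R; in-air after throw: [b1@6:L b4@7:R b2@8:L b3@9:R]
Beat 5 (R): throw ball5 h=7 -> lands@12:L; in-air after throw: [b1@6:L b4@7:R b2@8:L b3@9:R b5@12:L]
Beat 6 (L): throw ball1 h=7 -> lands@13:R; in-air after throw: [b4@7:R b2@8:L b3@9:R b5@12:L b1@13:R]
Ball 1: thrown@0 h=3 -> first land @3; rethrown@3 h=3 -> second land @6

Answer: 3 6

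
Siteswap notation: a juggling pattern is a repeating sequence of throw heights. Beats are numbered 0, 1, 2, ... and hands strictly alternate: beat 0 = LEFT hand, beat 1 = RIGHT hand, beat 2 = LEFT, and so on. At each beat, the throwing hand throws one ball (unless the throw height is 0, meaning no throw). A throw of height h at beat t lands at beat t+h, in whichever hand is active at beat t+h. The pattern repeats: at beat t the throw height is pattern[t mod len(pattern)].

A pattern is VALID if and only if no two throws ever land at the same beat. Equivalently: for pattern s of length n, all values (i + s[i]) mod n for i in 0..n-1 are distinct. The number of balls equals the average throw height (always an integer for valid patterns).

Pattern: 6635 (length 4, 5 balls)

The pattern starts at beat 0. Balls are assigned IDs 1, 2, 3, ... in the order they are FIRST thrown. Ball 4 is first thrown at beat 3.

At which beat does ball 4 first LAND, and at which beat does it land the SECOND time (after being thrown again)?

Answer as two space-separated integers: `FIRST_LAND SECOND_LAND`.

Beat 0 (L): throw ball1 h=6 -> lands@6:L; in-air after throw: [b1@6:L]
Beat 1 (R): throw ball2 h=6 -> lands@7:R; in-air after throw: [b1@6:L b2@7:R]
Beat 2 (L): throw ball3 h=3 -> lands@5:R; in-air after throw: [b3@5:R b1@6:L b2@7:R]
Beat 3 (R): throw ball4 h=5 -> lands@8:L; in-air after throw: [b3@5:R b1@6:L b2@7:R b4@8:L]
Beat 4 (L): throw ball5 h=6 -> lands@10:L; in-air after throw: [b3@5:R b1@6:L b2@7:R b4@8:L b5@10:L]
Beat 5 (R): throw ball3 h=6 -> lands@11:R; in-air after throw: [b1@6:L b2@7:R b4@8:L b5@10:L b3@11:R]
Beat 6 (L): throw ball1 h=3 -> lands@9:R; in-air after throw: [b2@7:R b4@8:L b1@9:R b5@10:L b3@11:R]
Beat 7 (R): throw ball2 h=5 -> lands@12:L; in-air after throw: [b4@8:L b1@9:R b5@10:L b3@11:R b2@12:L]
Beat 8 (L): throw ball4 h=6 -> lands@14:L; in-air after throw: [b1@9:R b5@10:L b3@11:R b2@12:L b4@14:L]
Beat 9 (R): throw ball1 h=6 -> lands@15:R; in-air after throw: [b5@10:L b3@11:R b2@12:L b4@14:L b1@15:R]
Beat 10 (L): throw ball5 h=3 -> lands@13:R; in-air after throw: [b3@11:R b2@12:L b5@13:R b4@14:L b1@15:R]
Beat 11 (R): throw ball3 h=5 -> lands@16:L; in-air after throw: [b2@12:L b5@13:R b4@14:L b1@15:R b3@16:L]
Beat 12 (L): throw ball2 h=6 -> lands@18:L; in-air after throw: [b5@13:R b4@14:L b1@15:R b3@16:L b2@18:L]
Beat 13 (R): throw ball5 h=6 -> lands@19:R; in-air after throw: [b4@14:L b1@15:R b3@16:L b2@18:L b5@19:R]
Ball 4: thrown@3 h=5 -> first land @8; rethrown@8 h=6 -> second land @14

Answer: 8 14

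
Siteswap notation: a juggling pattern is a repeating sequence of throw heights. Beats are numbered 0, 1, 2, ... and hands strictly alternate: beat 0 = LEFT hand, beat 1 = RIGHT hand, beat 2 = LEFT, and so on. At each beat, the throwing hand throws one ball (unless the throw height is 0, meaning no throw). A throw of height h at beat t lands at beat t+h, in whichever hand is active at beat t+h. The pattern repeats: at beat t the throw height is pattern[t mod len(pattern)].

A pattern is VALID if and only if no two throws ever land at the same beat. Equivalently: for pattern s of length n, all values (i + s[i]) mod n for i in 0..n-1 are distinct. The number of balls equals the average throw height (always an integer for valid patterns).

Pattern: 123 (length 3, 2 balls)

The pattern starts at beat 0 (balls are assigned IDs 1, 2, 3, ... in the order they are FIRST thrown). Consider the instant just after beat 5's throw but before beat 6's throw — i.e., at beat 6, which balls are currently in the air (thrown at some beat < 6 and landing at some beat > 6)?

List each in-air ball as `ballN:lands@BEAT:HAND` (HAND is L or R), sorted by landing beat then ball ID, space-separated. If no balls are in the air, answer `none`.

Answer: ball2:lands@8:L

Derivation:
Beat 0 (L): throw ball1 h=1 -> lands@1:R; in-air after throw: [b1@1:R]
Beat 1 (R): throw ball1 h=2 -> lands@3:R; in-air after throw: [b1@3:R]
Beat 2 (L): throw ball2 h=3 -> lands@5:R; in-air after throw: [b1@3:R b2@5:R]
Beat 3 (R): throw ball1 h=1 -> lands@4:L; in-air after throw: [b1@4:L b2@5:R]
Beat 4 (L): throw ball1 h=2 -> lands@6:L; in-air after throw: [b2@5:R b1@6:L]
Beat 5 (R): throw ball2 h=3 -> lands@8:L; in-air after throw: [b1@6:L b2@8:L]
Beat 6 (L): throw ball1 h=1 -> lands@7:R; in-air after throw: [b1@7:R b2@8:L]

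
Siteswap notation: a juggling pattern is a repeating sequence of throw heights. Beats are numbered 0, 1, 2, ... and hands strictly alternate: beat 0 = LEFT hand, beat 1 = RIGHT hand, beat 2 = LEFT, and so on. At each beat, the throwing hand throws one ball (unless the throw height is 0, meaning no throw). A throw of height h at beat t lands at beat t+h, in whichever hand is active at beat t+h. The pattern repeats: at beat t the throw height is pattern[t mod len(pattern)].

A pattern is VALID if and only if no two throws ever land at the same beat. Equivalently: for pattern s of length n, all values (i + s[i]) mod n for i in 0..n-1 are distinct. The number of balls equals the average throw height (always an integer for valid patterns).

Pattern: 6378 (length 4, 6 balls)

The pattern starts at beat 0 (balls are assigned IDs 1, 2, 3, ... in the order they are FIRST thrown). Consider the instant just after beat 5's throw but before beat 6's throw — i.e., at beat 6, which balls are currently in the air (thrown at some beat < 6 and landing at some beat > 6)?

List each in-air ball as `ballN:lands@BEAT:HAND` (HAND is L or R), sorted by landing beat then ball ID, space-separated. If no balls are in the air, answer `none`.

Beat 0 (L): throw ball1 h=6 -> lands@6:L; in-air after throw: [b1@6:L]
Beat 1 (R): throw ball2 h=3 -> lands@4:L; in-air after throw: [b2@4:L b1@6:L]
Beat 2 (L): throw ball3 h=7 -> lands@9:R; in-air after throw: [b2@4:L b1@6:L b3@9:R]
Beat 3 (R): throw ball4 h=8 -> lands@11:R; in-air after throw: [b2@4:L b1@6:L b3@9:R b4@11:R]
Beat 4 (L): throw ball2 h=6 -> lands@10:L; in-air after throw: [b1@6:L b3@9:R b2@10:L b4@11:R]
Beat 5 (R): throw ball5 h=3 -> lands@8:L; in-air after throw: [b1@6:L b5@8:L b3@9:R b2@10:L b4@11:R]
Beat 6 (L): throw ball1 h=7 -> lands@13:R; in-air after throw: [b5@8:L b3@9:R b2@10:L b4@11:R b1@13:R]

Answer: ball5:lands@8:L ball3:lands@9:R ball2:lands@10:L ball4:lands@11:R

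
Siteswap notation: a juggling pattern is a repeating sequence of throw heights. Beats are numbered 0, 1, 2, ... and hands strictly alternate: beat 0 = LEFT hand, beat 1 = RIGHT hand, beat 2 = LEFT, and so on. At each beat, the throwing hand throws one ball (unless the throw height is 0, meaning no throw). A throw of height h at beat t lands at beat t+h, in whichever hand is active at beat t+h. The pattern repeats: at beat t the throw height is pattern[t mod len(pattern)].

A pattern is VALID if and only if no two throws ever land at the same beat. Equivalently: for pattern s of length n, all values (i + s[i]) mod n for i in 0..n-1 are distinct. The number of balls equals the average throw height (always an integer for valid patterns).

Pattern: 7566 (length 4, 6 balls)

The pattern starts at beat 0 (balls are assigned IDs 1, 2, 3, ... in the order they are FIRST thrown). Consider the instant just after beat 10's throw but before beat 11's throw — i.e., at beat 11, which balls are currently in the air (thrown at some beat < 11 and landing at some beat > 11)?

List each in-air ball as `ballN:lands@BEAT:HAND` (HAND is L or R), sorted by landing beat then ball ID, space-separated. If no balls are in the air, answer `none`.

Beat 0 (L): throw ball1 h=7 -> lands@7:R; in-air after throw: [b1@7:R]
Beat 1 (R): throw ball2 h=5 -> lands@6:L; in-air after throw: [b2@6:L b1@7:R]
Beat 2 (L): throw ball3 h=6 -> lands@8:L; in-air after throw: [b2@6:L b1@7:R b3@8:L]
Beat 3 (R): throw ball4 h=6 -> lands@9:R; in-air after throw: [b2@6:L b1@7:R b3@8:L b4@9:R]
Beat 4 (L): throw ball5 h=7 -> lands@11:R; in-air after throw: [b2@6:L b1@7:R b3@8:L b4@9:R b5@11:R]
Beat 5 (R): throw ball6 h=5 -> lands@10:L; in-air after throw: [b2@6:L b1@7:R b3@8:L b4@9:R b6@10:L b5@11:R]
Beat 6 (L): throw ball2 h=6 -> lands@12:L; in-air after throw: [b1@7:R b3@8:L b4@9:R b6@10:L b5@11:R b2@12:L]
Beat 7 (R): throw ball1 h=6 -> lands@13:R; in-air after throw: [b3@8:L b4@9:R b6@10:L b5@11:R b2@12:L b1@13:R]
Beat 8 (L): throw ball3 h=7 -> lands@15:R; in-air after throw: [b4@9:R b6@10:L b5@11:R b2@12:L b1@13:R b3@15:R]
Beat 9 (R): throw ball4 h=5 -> lands@14:L; in-air after throw: [b6@10:L b5@11:R b2@12:L b1@13:R b4@14:L b3@15:R]
Beat 10 (L): throw ball6 h=6 -> lands@16:L; in-air after throw: [b5@11:R b2@12:L b1@13:R b4@14:L b3@15:R b6@16:L]
Beat 11 (R): throw ball5 h=6 -> lands@17:R; in-air after throw: [b2@12:L b1@13:R b4@14:L b3@15:R b6@16:L b5@17:R]

Answer: ball2:lands@12:L ball1:lands@13:R ball4:lands@14:L ball3:lands@15:R ball6:lands@16:L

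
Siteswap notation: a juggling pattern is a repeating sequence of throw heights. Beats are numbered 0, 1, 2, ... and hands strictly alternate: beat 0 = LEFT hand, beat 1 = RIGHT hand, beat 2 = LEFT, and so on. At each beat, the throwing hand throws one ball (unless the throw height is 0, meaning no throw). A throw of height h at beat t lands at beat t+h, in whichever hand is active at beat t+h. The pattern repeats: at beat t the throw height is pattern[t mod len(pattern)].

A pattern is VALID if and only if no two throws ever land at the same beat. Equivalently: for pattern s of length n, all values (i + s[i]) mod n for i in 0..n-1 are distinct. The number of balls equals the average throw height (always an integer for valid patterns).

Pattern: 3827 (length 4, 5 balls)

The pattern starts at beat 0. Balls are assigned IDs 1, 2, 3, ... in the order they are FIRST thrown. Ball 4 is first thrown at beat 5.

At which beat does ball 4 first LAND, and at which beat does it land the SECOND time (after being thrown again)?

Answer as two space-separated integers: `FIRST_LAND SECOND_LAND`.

Beat 0 (L): throw ball1 h=3 -> lands@3:R; in-air after throw: [b1@3:R]
Beat 1 (R): throw ball2 h=8 -> lands@9:R; in-air after throw: [b1@3:R b2@9:R]
Beat 2 (L): throw ball3 h=2 -> lands@4:L; in-air after throw: [b1@3:R b3@4:L b2@9:R]
Beat 3 (R): throw ball1 h=7 -> lands@10:L; in-air after throw: [b3@4:L b2@9:R b1@10:L]
Beat 4 (L): throw ball3 h=3 -> lands@7:R; in-air after throw: [b3@7:R b2@9:R b1@10:L]
Beat 5 (R): throw ball4 h=8 -> lands@13:R; in-air after throw: [b3@7:R b2@9:R b1@10:L b4@13:R]
Beat 6 (L): throw ball5 h=2 -> lands@8:L; in-air after throw: [b3@7:R b5@8:L b2@9:R b1@10:L b4@13:R]
Beat 7 (R): throw ball3 h=7 -> lands@14:L; in-air after throw: [b5@8:L b2@9:R b1@10:L b4@13:R b3@14:L]
Beat 8 (L): throw ball5 h=3 -> lands@11:R; in-air after throw: [b2@9:R b1@10:L b5@11:R b4@13:R b3@14:L]
Beat 9 (R): throw ball2 h=8 -> lands@17:R; in-air after throw: [b1@10:L b5@11:R b4@13:R b3@14:L b2@17:R]
Beat 10 (L): throw ball1 h=2 -> lands@12:L; in-air after throw: [b5@11:R b1@12:L b4@13:R b3@14:L b2@17:R]
Beat 11 (R): throw ball5 h=7 -> lands@18:L; in-air after throw: [b1@12:L b4@13:R b3@14:L b2@17:R b5@18:L]
Beat 12 (L): throw ball1 h=3 -> lands@15:R; in-air after throw: [b4@13:R b3@14:L b1@15:R b2@17:R b5@18:L]
Beat 13 (R): throw ball4 h=8 -> lands@21:R; in-air after throw: [b3@14:L b1@15:R b2@17:R b5@18:L b4@21:R]
Beat 14 (L): throw ball3 h=2 -> lands@16:L; in-air after throw: [b1@15:R b3@16:L b2@17:R b5@18:L b4@21:R]
Beat 15 (R): throw ball1 h=7 -> lands@22:L; in-air after throw: [b3@16:L b2@17:R b5@18:L b4@21:R b1@22:L]
Beat 16 (L): throw ball3 h=3 -> lands@19:R; in-air after throw: [b2@17:R b5@18:L b3@19:R b4@21:R b1@22:L]
Beat 17 (R): throw ball2 h=8 -> lands@25:R; in-air after throw: [b5@18:L b3@19:R b4@21:R b1@22:L b2@25:R]
Beat 18 (L): throw ball5 h=2 -> lands@20:L; in-air after throw: [b3@19:R b5@20:L b4@21:R b1@22:L b2@25:R]
Beat 19 (R): throw ball3 h=7 -> lands@26:L; in-air after throw: [b5@20:L b4@21:R b1@22:L b2@25:R b3@26:L]
Beat 20 (L): throw ball5 h=3 -> lands@23:R; in-air after throw: [b4@21:R b1@22:L b5@23:R b2@25:R b3@26:L]
Beat 21 (R): throw ball4 h=8 -> lands@29:R; in-air after throw: [b1@22:L b5@23:R b2@25:R b3@26:L b4@29:R]
Ball 4: thrown@5 h=8 -> first land @13; rethrown@13 h=8 -> second land @21

Answer: 13 21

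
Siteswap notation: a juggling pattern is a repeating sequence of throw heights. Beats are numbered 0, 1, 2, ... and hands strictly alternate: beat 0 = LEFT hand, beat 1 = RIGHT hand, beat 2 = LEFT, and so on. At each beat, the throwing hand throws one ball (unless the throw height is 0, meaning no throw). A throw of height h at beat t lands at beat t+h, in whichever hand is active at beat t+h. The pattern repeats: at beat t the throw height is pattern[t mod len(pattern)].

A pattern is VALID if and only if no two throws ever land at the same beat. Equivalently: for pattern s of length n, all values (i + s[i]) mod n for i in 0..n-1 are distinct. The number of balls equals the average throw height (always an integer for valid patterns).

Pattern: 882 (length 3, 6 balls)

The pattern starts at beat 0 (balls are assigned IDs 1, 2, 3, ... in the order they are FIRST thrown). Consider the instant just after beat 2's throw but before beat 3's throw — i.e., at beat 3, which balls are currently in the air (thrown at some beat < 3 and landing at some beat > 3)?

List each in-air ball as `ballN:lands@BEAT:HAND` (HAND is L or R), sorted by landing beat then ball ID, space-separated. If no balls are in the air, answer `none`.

Answer: ball3:lands@4:L ball1:lands@8:L ball2:lands@9:R

Derivation:
Beat 0 (L): throw ball1 h=8 -> lands@8:L; in-air after throw: [b1@8:L]
Beat 1 (R): throw ball2 h=8 -> lands@9:R; in-air after throw: [b1@8:L b2@9:R]
Beat 2 (L): throw ball3 h=2 -> lands@4:L; in-air after throw: [b3@4:L b1@8:L b2@9:R]
Beat 3 (R): throw ball4 h=8 -> lands@11:R; in-air after throw: [b3@4:L b1@8:L b2@9:R b4@11:R]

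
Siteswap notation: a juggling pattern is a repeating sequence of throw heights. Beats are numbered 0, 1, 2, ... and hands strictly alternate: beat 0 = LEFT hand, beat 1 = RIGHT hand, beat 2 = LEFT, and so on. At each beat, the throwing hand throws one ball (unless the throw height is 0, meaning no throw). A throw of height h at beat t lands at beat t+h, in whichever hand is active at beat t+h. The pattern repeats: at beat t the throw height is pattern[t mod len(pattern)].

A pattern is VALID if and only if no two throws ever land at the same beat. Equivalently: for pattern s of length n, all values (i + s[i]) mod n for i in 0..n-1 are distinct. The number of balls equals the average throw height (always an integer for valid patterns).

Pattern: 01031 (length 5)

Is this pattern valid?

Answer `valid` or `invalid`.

i=0: (i + s[i]) mod n = (0 + 0) mod 5 = 0
i=1: (i + s[i]) mod n = (1 + 1) mod 5 = 2
i=2: (i + s[i]) mod n = (2 + 0) mod 5 = 2
i=3: (i + s[i]) mod n = (3 + 3) mod 5 = 1
i=4: (i + s[i]) mod n = (4 + 1) mod 5 = 0
Residues: [0, 2, 2, 1, 0], distinct: False

Answer: invalid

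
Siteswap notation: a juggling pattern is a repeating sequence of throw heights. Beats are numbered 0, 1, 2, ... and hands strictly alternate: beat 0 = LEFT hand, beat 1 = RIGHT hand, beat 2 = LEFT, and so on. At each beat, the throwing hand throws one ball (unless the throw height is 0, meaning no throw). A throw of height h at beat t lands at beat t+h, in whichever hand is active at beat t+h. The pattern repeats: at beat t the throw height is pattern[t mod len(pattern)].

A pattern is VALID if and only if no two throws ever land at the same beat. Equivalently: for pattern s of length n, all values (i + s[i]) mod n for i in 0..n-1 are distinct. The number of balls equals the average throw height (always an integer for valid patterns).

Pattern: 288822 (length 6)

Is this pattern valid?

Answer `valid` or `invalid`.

i=0: (i + s[i]) mod n = (0 + 2) mod 6 = 2
i=1: (i + s[i]) mod n = (1 + 8) mod 6 = 3
i=2: (i + s[i]) mod n = (2 + 8) mod 6 = 4
i=3: (i + s[i]) mod n = (3 + 8) mod 6 = 5
i=4: (i + s[i]) mod n = (4 + 2) mod 6 = 0
i=5: (i + s[i]) mod n = (5 + 2) mod 6 = 1
Residues: [2, 3, 4, 5, 0, 1], distinct: True

Answer: valid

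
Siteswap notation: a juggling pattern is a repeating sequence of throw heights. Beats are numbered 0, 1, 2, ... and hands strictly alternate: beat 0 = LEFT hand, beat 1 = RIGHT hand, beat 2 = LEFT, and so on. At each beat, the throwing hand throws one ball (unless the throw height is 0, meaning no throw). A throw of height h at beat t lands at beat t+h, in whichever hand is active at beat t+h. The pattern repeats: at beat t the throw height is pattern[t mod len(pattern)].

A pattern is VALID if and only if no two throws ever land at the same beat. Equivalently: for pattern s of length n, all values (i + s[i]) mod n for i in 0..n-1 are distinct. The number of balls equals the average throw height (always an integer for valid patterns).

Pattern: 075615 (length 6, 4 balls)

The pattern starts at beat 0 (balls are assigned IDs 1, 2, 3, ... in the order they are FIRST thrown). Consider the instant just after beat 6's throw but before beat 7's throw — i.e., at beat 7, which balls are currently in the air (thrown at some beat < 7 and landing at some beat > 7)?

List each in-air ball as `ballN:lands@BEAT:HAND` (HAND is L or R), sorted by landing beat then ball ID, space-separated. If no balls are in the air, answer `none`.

Beat 1 (R): throw ball1 h=7 -> lands@8:L; in-air after throw: [b1@8:L]
Beat 2 (L): throw ball2 h=5 -> lands@7:R; in-air after throw: [b2@7:R b1@8:L]
Beat 3 (R): throw ball3 h=6 -> lands@9:R; in-air after throw: [b2@7:R b1@8:L b3@9:R]
Beat 4 (L): throw ball4 h=1 -> lands@5:R; in-air after throw: [b4@5:R b2@7:R b1@8:L b3@9:R]
Beat 5 (R): throw ball4 h=5 -> lands@10:L; in-air after throw: [b2@7:R b1@8:L b3@9:R b4@10:L]
Beat 7 (R): throw ball2 h=7 -> lands@14:L; in-air after throw: [b1@8:L b3@9:R b4@10:L b2@14:L]

Answer: ball1:lands@8:L ball3:lands@9:R ball4:lands@10:L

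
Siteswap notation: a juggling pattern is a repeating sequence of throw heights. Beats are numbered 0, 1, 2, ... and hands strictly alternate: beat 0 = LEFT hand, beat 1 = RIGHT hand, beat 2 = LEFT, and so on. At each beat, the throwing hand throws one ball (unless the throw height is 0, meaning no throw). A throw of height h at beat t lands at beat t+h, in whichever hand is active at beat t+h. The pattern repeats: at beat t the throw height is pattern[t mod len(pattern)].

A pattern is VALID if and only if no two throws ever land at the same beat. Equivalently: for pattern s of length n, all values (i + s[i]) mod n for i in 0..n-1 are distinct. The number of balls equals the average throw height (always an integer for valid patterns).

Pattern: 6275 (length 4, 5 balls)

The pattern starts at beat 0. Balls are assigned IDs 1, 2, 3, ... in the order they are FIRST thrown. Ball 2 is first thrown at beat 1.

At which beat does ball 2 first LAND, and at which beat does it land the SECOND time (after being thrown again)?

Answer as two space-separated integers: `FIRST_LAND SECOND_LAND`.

Beat 0 (L): throw ball1 h=6 -> lands@6:L; in-air after throw: [b1@6:L]
Beat 1 (R): throw ball2 h=2 -> lands@3:R; in-air after throw: [b2@3:R b1@6:L]
Beat 2 (L): throw ball3 h=7 -> lands@9:R; in-air after throw: [b2@3:R b1@6:L b3@9:R]
Beat 3 (R): throw ball2 h=5 -> lands@8:L; in-air after throw: [b1@6:L b2@8:L b3@9:R]
Beat 4 (L): throw ball4 h=6 -> lands@10:L; in-air after throw: [b1@6:L b2@8:L b3@9:R b4@10:L]
Beat 5 (R): throw ball5 h=2 -> lands@7:R; in-air after throw: [b1@6:L b5@7:R b2@8:L b3@9:R b4@10:L]
Beat 6 (L): throw ball1 h=7 -> lands@13:R; in-air after throw: [b5@7:R b2@8:L b3@9:R b4@10:L b1@13:R]
Beat 7 (R): throw ball5 h=5 -> lands@12:L; in-air after throw: [b2@8:L b3@9:R b4@10:L b5@12:L b1@13:R]
Beat 8 (L): throw ball2 h=6 -> lands@14:L; in-air after throw: [b3@9:R b4@10:L b5@12:L b1@13:R b2@14:L]
Ball 2: thrown@1 h=2 -> first land @3; rethrown@3 h=5 -> second land @8

Answer: 3 8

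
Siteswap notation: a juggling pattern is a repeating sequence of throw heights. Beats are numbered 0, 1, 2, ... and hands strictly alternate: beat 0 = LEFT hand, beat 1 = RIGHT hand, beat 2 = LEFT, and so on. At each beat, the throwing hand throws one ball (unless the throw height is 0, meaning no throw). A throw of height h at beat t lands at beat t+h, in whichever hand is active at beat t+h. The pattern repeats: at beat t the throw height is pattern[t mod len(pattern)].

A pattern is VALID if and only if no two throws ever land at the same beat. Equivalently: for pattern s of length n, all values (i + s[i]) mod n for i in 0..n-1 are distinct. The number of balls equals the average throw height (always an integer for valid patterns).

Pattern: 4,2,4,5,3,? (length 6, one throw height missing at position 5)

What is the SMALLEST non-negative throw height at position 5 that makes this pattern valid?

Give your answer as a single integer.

Answer: 0

Derivation:
i=0: (0 + 4) mod 6 = 4
i=1: (1 + 2) mod 6 = 3
i=2: (2 + 4) mod 6 = 0
i=3: (3 + 5) mod 6 = 2
i=4: (4 + 3) mod 6 = 1
i=5: s[i]=? (unknown)
Known residues: [0, 1, 2, 3, 4]; need a permutation of 0..5, so missing residue r = 5
Need (5 + s) mod 6 = 5; smallest s = (5 - 5) mod 6 = 0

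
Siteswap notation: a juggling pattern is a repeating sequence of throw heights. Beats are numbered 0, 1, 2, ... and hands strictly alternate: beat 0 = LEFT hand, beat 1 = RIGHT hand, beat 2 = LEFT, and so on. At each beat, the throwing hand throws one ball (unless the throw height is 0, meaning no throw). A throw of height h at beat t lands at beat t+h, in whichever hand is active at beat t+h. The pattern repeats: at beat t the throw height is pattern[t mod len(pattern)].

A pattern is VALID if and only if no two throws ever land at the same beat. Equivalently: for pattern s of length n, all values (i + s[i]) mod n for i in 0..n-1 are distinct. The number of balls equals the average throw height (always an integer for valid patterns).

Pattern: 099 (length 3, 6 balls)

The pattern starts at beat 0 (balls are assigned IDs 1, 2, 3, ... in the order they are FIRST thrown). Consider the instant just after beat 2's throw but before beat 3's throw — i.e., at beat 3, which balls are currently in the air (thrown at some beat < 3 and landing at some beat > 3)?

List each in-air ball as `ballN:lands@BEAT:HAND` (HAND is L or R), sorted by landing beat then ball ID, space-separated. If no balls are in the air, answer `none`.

Beat 1 (R): throw ball1 h=9 -> lands@10:L; in-air after throw: [b1@10:L]
Beat 2 (L): throw ball2 h=9 -> lands@11:R; in-air after throw: [b1@10:L b2@11:R]

Answer: ball1:lands@10:L ball2:lands@11:R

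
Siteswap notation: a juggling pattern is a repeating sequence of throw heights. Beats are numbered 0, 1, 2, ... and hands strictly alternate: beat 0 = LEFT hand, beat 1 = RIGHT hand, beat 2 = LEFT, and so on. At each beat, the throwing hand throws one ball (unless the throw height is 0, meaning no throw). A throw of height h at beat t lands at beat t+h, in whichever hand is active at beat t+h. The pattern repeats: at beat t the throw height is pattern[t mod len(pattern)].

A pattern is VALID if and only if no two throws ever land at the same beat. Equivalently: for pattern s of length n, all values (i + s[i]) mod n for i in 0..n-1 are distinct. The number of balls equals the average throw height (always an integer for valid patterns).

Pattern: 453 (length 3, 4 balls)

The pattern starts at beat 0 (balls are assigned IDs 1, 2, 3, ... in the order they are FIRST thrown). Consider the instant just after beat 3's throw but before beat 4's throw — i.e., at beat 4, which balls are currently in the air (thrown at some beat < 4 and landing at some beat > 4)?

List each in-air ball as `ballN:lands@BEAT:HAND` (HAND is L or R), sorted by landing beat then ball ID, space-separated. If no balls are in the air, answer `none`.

Beat 0 (L): throw ball1 h=4 -> lands@4:L; in-air after throw: [b1@4:L]
Beat 1 (R): throw ball2 h=5 -> lands@6:L; in-air after throw: [b1@4:L b2@6:L]
Beat 2 (L): throw ball3 h=3 -> lands@5:R; in-air after throw: [b1@4:L b3@5:R b2@6:L]
Beat 3 (R): throw ball4 h=4 -> lands@7:R; in-air after throw: [b1@4:L b3@5:R b2@6:L b4@7:R]
Beat 4 (L): throw ball1 h=5 -> lands@9:R; in-air after throw: [b3@5:R b2@6:L b4@7:R b1@9:R]

Answer: ball3:lands@5:R ball2:lands@6:L ball4:lands@7:R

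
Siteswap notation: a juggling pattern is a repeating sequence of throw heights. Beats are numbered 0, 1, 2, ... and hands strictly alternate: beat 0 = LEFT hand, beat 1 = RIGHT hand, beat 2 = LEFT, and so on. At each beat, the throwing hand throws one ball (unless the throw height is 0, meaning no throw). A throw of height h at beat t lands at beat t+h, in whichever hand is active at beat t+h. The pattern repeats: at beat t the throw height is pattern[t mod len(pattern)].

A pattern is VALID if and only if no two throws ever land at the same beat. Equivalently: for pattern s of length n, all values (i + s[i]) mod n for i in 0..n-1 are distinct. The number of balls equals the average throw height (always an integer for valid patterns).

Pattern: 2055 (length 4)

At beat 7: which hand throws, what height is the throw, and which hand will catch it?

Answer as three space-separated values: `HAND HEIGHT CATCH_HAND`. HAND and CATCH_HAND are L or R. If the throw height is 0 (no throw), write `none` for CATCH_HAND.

Answer: R 5 L

Derivation:
Beat 7: 7 mod 2 = 1, so hand = R
Throw height = pattern[7 mod 4] = pattern[3] = 5
Lands at beat 7+5=12, 12 mod 2 = 0, so catch hand = L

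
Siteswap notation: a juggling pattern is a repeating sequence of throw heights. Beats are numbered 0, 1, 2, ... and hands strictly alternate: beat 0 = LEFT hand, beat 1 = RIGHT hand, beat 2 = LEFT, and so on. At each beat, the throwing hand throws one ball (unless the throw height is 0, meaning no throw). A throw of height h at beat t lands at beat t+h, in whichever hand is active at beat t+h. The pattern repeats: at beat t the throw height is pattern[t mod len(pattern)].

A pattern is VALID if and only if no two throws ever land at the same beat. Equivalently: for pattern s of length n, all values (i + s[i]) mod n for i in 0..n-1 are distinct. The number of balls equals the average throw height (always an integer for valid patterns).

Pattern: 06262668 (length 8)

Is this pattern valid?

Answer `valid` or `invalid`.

Answer: invalid

Derivation:
i=0: (i + s[i]) mod n = (0 + 0) mod 8 = 0
i=1: (i + s[i]) mod n = (1 + 6) mod 8 = 7
i=2: (i + s[i]) mod n = (2 + 2) mod 8 = 4
i=3: (i + s[i]) mod n = (3 + 6) mod 8 = 1
i=4: (i + s[i]) mod n = (4 + 2) mod 8 = 6
i=5: (i + s[i]) mod n = (5 + 6) mod 8 = 3
i=6: (i + s[i]) mod n = (6 + 6) mod 8 = 4
i=7: (i + s[i]) mod n = (7 + 8) mod 8 = 7
Residues: [0, 7, 4, 1, 6, 3, 4, 7], distinct: False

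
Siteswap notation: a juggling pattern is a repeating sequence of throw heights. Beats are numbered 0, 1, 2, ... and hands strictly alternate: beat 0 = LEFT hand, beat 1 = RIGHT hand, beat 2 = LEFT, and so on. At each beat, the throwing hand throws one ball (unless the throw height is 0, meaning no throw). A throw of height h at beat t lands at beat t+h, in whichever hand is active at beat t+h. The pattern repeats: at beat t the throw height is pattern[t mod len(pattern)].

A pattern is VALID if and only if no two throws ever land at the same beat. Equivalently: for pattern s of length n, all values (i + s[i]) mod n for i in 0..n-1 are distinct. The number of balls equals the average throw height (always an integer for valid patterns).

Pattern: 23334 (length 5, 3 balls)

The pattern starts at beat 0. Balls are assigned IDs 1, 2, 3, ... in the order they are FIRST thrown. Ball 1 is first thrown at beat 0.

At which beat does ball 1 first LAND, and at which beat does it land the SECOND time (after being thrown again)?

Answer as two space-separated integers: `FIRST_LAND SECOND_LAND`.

Answer: 2 5

Derivation:
Beat 0 (L): throw ball1 h=2 -> lands@2:L; in-air after throw: [b1@2:L]
Beat 1 (R): throw ball2 h=3 -> lands@4:L; in-air after throw: [b1@2:L b2@4:L]
Beat 2 (L): throw ball1 h=3 -> lands@5:R; in-air after throw: [b2@4:L b1@5:R]
Beat 3 (R): throw ball3 h=3 -> lands@6:L; in-air after throw: [b2@4:L b1@5:R b3@6:L]
Beat 4 (L): throw ball2 h=4 -> lands@8:L; in-air after throw: [b1@5:R b3@6:L b2@8:L]
Beat 5 (R): throw ball1 h=2 -> lands@7:R; in-air after throw: [b3@6:L b1@7:R b2@8:L]
Ball 1: thrown@0 h=2 -> first land @2; rethrown@2 h=3 -> second land @5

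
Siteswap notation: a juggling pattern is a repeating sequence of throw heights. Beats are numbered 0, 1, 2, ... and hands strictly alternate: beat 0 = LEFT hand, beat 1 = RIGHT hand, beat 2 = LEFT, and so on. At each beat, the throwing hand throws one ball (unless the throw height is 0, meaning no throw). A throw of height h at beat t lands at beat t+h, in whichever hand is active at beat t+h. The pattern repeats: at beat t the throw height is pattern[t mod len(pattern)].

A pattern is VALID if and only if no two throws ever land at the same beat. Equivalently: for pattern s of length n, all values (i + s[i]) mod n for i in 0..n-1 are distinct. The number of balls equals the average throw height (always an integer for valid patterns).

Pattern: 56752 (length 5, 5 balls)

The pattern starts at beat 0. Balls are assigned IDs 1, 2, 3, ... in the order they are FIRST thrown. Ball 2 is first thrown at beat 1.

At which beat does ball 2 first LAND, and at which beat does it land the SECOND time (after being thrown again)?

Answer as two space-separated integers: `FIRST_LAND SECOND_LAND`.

Beat 0 (L): throw ball1 h=5 -> lands@5:R; in-air after throw: [b1@5:R]
Beat 1 (R): throw ball2 h=6 -> lands@7:R; in-air after throw: [b1@5:R b2@7:R]
Beat 2 (L): throw ball3 h=7 -> lands@9:R; in-air after throw: [b1@5:R b2@7:R b3@9:R]
Beat 3 (R): throw ball4 h=5 -> lands@8:L; in-air after throw: [b1@5:R b2@7:R b4@8:L b3@9:R]
Beat 4 (L): throw ball5 h=2 -> lands@6:L; in-air after throw: [b1@5:R b5@6:L b2@7:R b4@8:L b3@9:R]
Beat 5 (R): throw ball1 h=5 -> lands@10:L; in-air after throw: [b5@6:L b2@7:R b4@8:L b3@9:R b1@10:L]
Beat 6 (L): throw ball5 h=6 -> lands@12:L; in-air after throw: [b2@7:R b4@8:L b3@9:R b1@10:L b5@12:L]
Beat 7 (R): throw ball2 h=7 -> lands@14:L; in-air after throw: [b4@8:L b3@9:R b1@10:L b5@12:L b2@14:L]
Beat 8 (L): throw ball4 h=5 -> lands@13:R; in-air after throw: [b3@9:R b1@10:L b5@12:L b4@13:R b2@14:L]
Beat 9 (R): throw ball3 h=2 -> lands@11:R; in-air after throw: [b1@10:L b3@11:R b5@12:L b4@13:R b2@14:L]
Beat 10 (L): throw ball1 h=5 -> lands@15:R; in-air after throw: [b3@11:R b5@12:L b4@13:R b2@14:L b1@15:R]
Beat 11 (R): throw ball3 h=6 -> lands@17:R; in-air after throw: [b5@12:L b4@13:R b2@14:L b1@15:R b3@17:R]
Beat 12 (L): throw ball5 h=7 -> lands@19:R; in-air after throw: [b4@13:R b2@14:L b1@15:R b3@17:R b5@19:R]
Beat 13 (R): throw ball4 h=5 -> lands@18:L; in-air after throw: [b2@14:L b1@15:R b3@17:R b4@18:L b5@19:R]
Beat 14 (L): throw ball2 h=2 -> lands@16:L; in-air after throw: [b1@15:R b2@16:L b3@17:R b4@18:L b5@19:R]
Ball 2: thrown@1 h=6 -> first land @7; rethrown@7 h=7 -> second land @14

Answer: 7 14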